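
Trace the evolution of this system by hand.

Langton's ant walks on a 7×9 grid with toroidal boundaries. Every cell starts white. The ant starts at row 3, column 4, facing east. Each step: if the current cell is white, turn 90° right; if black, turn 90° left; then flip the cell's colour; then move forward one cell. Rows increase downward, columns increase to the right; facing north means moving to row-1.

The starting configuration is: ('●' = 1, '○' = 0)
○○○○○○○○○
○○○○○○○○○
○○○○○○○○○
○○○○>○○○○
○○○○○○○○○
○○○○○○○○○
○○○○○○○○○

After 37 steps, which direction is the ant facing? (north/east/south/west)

0) ○○○○○○○○○
○○○○○○○○○
○○○○○○○○○
○○○○>○○○○
○○○○○○○○○
○○○○○○○○○
○○○○○○○○○
1) ○○○○○○○○○
○○○○○○○○○
○○○○○○○○○
○○○○●○○○○
○○○○v○○○○
○○○○○○○○○
○○○○○○○○○
2) ○○○○○○○○○
○○○○○○○○○
○○○○○○○○○
○○○○●○○○○
○○○<●○○○○
○○○○○○○○○
○○○○○○○○○
3) ○○○○○○○○○
○○○○○○○○○
○○○○○○○○○
○○○^●○○○○
○○○●●○○○○
○○○○○○○○○
○○○○○○○○○
4) ○○○○○○○○○
○○○○○○○○○
○○○○○○○○○
○○○●>○○○○
○○○●●○○○○
○○○○○○○○○
○○○○○○○○○
5) ○○○○○○○○○
○○○○○○○○○
○○○○^○○○○
○○○●○○○○○
○○○●●○○○○
○○○○○○○○○
○○○○○○○○○
6) ○○○○○○○○○
○○○○○○○○○
○○○○●>○○○
○○○●○○○○○
○○○●●○○○○
○○○○○○○○○
○○○○○○○○○
7) ○○○○○○○○○
○○○○○○○○○
○○○○●●○○○
○○○●○v○○○
○○○●●○○○○
○○○○○○○○○
○○○○○○○○○
8) ○○○○○○○○○
○○○○○○○○○
○○○○●●○○○
○○○●<●○○○
○○○●●○○○○
○○○○○○○○○
○○○○○○○○○
9) ○○○○○○○○○
○○○○○○○○○
○○○○^●○○○
○○○●●●○○○
○○○●●○○○○
○○○○○○○○○
○○○○○○○○○
10) ○○○○○○○○○
○○○○○○○○○
○○○<○●○○○
○○○●●●○○○
○○○●●○○○○
○○○○○○○○○
○○○○○○○○○
11) ○○○○○○○○○
○○○^○○○○○
○○○●○●○○○
○○○●●●○○○
○○○●●○○○○
○○○○○○○○○
○○○○○○○○○
12) ○○○○○○○○○
○○○●>○○○○
○○○●○●○○○
○○○●●●○○○
○○○●●○○○○
○○○○○○○○○
○○○○○○○○○
13) ○○○○○○○○○
○○○●●○○○○
○○○●v●○○○
○○○●●●○○○
○○○●●○○○○
○○○○○○○○○
○○○○○○○○○
14) ○○○○○○○○○
○○○●●○○○○
○○○<●●○○○
○○○●●●○○○
○○○●●○○○○
○○○○○○○○○
○○○○○○○○○
15) ○○○○○○○○○
○○○●●○○○○
○○○○●●○○○
○○○v●●○○○
○○○●●○○○○
○○○○○○○○○
○○○○○○○○○
16) ○○○○○○○○○
○○○●●○○○○
○○○○●●○○○
○○○○>●○○○
○○○●●○○○○
○○○○○○○○○
○○○○○○○○○
17) ○○○○○○○○○
○○○●●○○○○
○○○○^●○○○
○○○○○●○○○
○○○●●○○○○
○○○○○○○○○
○○○○○○○○○
18) ○○○○○○○○○
○○○●●○○○○
○○○<○●○○○
○○○○○●○○○
○○○●●○○○○
○○○○○○○○○
○○○○○○○○○
19) ○○○○○○○○○
○○○^●○○○○
○○○●○●○○○
○○○○○●○○○
○○○●●○○○○
○○○○○○○○○
○○○○○○○○○
20) ○○○○○○○○○
○○<○●○○○○
○○○●○●○○○
○○○○○●○○○
○○○●●○○○○
○○○○○○○○○
○○○○○○○○○
21) ○○^○○○○○○
○○●○●○○○○
○○○●○●○○○
○○○○○●○○○
○○○●●○○○○
○○○○○○○○○
○○○○○○○○○
22) ○○●>○○○○○
○○●○●○○○○
○○○●○●○○○
○○○○○●○○○
○○○●●○○○○
○○○○○○○○○
○○○○○○○○○
23) ○○●●○○○○○
○○●v●○○○○
○○○●○●○○○
○○○○○●○○○
○○○●●○○○○
○○○○○○○○○
○○○○○○○○○
24) ○○●●○○○○○
○○<●●○○○○
○○○●○●○○○
○○○○○●○○○
○○○●●○○○○
○○○○○○○○○
○○○○○○○○○
25) ○○●●○○○○○
○○○●●○○○○
○○v●○●○○○
○○○○○●○○○
○○○●●○○○○
○○○○○○○○○
○○○○○○○○○
26) ○○●●○○○○○
○○○●●○○○○
○<●●○●○○○
○○○○○●○○○
○○○●●○○○○
○○○○○○○○○
○○○○○○○○○
27) ○○●●○○○○○
○^○●●○○○○
○●●●○●○○○
○○○○○●○○○
○○○●●○○○○
○○○○○○○○○
○○○○○○○○○
28) ○○●●○○○○○
○●>●●○○○○
○●●●○●○○○
○○○○○●○○○
○○○●●○○○○
○○○○○○○○○
○○○○○○○○○
29) ○○●●○○○○○
○●●●●○○○○
○●v●○●○○○
○○○○○●○○○
○○○●●○○○○
○○○○○○○○○
○○○○○○○○○
30) ○○●●○○○○○
○●●●●○○○○
○●○>○●○○○
○○○○○●○○○
○○○●●○○○○
○○○○○○○○○
○○○○○○○○○
31) ○○●●○○○○○
○●●^●○○○○
○●○○○●○○○
○○○○○●○○○
○○○●●○○○○
○○○○○○○○○
○○○○○○○○○
32) ○○●●○○○○○
○●<○●○○○○
○●○○○●○○○
○○○○○●○○○
○○○●●○○○○
○○○○○○○○○
○○○○○○○○○
33) ○○●●○○○○○
○●○○●○○○○
○●v○○●○○○
○○○○○●○○○
○○○●●○○○○
○○○○○○○○○
○○○○○○○○○
34) ○○●●○○○○○
○●○○●○○○○
○<●○○●○○○
○○○○○●○○○
○○○●●○○○○
○○○○○○○○○
○○○○○○○○○
35) ○○●●○○○○○
○●○○●○○○○
○○●○○●○○○
○v○○○●○○○
○○○●●○○○○
○○○○○○○○○
○○○○○○○○○
36) ○○●●○○○○○
○●○○●○○○○
○○●○○●○○○
<●○○○●○○○
○○○●●○○○○
○○○○○○○○○
○○○○○○○○○
37) ○○●●○○○○○
○●○○●○○○○
^○●○○●○○○
●●○○○●○○○
○○○●●○○○○
○○○○○○○○○
○○○○○○○○○

north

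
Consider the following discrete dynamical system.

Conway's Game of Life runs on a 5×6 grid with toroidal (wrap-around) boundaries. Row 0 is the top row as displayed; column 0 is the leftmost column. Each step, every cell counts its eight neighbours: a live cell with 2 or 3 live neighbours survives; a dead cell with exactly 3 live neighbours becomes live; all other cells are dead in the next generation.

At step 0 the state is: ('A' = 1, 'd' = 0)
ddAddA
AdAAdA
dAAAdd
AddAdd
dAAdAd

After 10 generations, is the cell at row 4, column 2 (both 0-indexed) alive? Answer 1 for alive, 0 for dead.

1

[0] ddAddA
AdAAdA
dAAAdd
AddAdd
dAAdAd
[1] dddddA
AddddA
dddddA
AdddAd
AAAdAA
[2] dddddd
AdddAA
ddddAd
dddAAd
dAdAAd
[3] AddAdd
ddddAA
dddddd
ddAddA
ddAAAd
[4] ddAddd
ddddAA
ddddAA
ddAdAd
dAAdAA
[5] AAAddd
dddAAA
dddddd
AAAddd
dAAdAA
[6] dddddd
AAAAAA
AAAAAA
AdAAdA
dddddA
[7] dAAAdd
dddddd
dddddd
dddddd
AdddAA
[8] AAAAAA
ddAddd
dddddd
dddddA
AAAAAA
[9] dddddd
AdAdAA
dddddd
dAAAdA
dddddd
[10] dddddA
dddddA
dddddd
ddAddd
ddAddd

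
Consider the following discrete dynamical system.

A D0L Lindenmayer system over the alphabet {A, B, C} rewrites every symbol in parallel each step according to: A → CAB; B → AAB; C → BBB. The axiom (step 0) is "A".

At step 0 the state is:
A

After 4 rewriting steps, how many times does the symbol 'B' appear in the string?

33

0) A
1) CAB
2) BBBCABAAB
3) AABAABAABBBBCABAABCABCABAAB
4) CABCABAABCABCABAABCABCABAABAABAABAABBBBCABAABCABCABAABBBBCABAABBBBCABAABCABCABAAB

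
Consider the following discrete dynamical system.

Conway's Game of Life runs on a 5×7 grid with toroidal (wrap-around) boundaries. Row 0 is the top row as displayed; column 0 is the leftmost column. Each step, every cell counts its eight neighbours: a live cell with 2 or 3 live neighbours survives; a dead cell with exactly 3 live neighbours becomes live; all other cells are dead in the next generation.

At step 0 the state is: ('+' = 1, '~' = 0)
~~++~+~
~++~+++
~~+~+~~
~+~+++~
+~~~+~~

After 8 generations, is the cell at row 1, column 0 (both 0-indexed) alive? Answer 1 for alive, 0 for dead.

k=0  ~~++~+~
~++~+++
~~+~+~~
~+~+++~
+~~~+~~
k=1  +~+~~~~
~+~~~~+
+~~~~~+
~++~~+~
~+~~~~+
k=2  ~~+~~~+
~+~~~~+
~~+~~++
~++~~+~
~~~~~~+
k=3  ~~~~~++
~++~~~+
~~+~~++
+++~~+~
+++~~++
k=4  ~~~~~~~
~++~~~~
~~~+~+~
~~~++~~
~~+~+~~
k=5  ~+++~~~
~~+~~~~
~~~+~~~
~~+~~+~
~~~~+~~
k=6  ~+++~~~
~+~~~~~
~~++~~~
~~~++~~
~+~~+~~
k=7  ++~+~~~
~+~~~~~
~~+++~~
~~~~+~~
~+~~+~~
k=8  ++~~~~~
++~~+~~
~~+++~~
~~+~++~
+++++~~

1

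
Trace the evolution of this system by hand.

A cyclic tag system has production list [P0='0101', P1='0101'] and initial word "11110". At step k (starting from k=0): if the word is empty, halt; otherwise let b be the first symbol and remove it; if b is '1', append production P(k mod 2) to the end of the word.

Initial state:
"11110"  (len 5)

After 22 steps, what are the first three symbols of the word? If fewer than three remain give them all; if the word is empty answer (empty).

101

0) "11110"  (len 5)
1) "11100101"  (len 8)
2) "11001010101"  (len 11)
3) "10010101010101"  (len 14)
4) "00101010101010101"  (len 17)
5) "0101010101010101"  (len 16)
6) "101010101010101"  (len 15)
7) "010101010101010101"  (len 18)
8) "10101010101010101"  (len 17)
9) "01010101010101010101"  (len 20)
10) "1010101010101010101"  (len 19)
11) "0101010101010101010101"  (len 22)
12) "101010101010101010101"  (len 21)
13) "010101010101010101010101"  (len 24)
14) "10101010101010101010101"  (len 23)
15) "01010101010101010101010101"  (len 26)
16) "1010101010101010101010101"  (len 25)
17) "0101010101010101010101010101"  (len 28)
18) "101010101010101010101010101"  (len 27)
19) "010101010101010101010101010101"  (len 30)
20) "10101010101010101010101010101"  (len 29)
21) "01010101010101010101010101010101"  (len 32)
22) "1010101010101010101010101010101"  (len 31)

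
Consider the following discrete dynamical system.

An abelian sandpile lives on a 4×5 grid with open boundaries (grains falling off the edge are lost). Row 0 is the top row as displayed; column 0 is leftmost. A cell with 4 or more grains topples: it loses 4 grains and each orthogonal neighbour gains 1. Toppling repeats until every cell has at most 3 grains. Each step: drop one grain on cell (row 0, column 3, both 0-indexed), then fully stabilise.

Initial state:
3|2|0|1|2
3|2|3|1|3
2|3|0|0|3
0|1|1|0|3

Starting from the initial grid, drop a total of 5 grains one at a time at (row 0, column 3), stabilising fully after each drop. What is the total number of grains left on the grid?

step 0: 3|2|0|1|2
3|2|3|1|3
2|3|0|0|3
0|1|1|0|3
step 1: 3|2|0|2|2
3|2|3|1|3
2|3|0|0|3
0|1|1|0|3
step 2: 3|2|0|3|2
3|2|3|1|3
2|3|0|0|3
0|1|1|0|3
step 3: 3|2|1|0|3
3|2|3|2|3
2|3|0|0|3
0|1|1|0|3
step 4: 3|2|1|1|3
3|2|3|2|3
2|3|0|0|3
0|1|1|0|3
step 5: 3|2|1|2|3
3|2|3|2|3
2|3|0|0|3
0|1|1|0|3

37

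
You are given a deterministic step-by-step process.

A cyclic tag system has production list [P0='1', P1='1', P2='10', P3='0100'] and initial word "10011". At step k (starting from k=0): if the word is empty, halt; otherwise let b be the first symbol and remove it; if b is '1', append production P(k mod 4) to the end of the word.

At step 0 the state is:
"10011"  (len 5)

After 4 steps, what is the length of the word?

6

t=0: "10011"  (len 5)
t=1: "00111"  (len 5)
t=2: "0111"  (len 4)
t=3: "111"  (len 3)
t=4: "110100"  (len 6)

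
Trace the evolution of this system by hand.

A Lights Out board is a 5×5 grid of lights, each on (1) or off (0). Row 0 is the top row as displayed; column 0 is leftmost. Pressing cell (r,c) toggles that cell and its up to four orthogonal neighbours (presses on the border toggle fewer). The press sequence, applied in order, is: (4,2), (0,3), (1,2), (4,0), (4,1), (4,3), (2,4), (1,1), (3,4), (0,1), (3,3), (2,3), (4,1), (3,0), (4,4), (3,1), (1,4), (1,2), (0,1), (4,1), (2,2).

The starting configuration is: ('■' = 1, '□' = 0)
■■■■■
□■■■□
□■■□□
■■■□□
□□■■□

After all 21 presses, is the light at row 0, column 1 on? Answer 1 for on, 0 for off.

step 0: ■■■■■
□■■■□
□■■□□
■■■□□
□□■■□
step 1: ■■■■■
□■■■□
□■■□□
■■□□□
□■□□□
step 2: ■■□□□
□■■□□
□■■□□
■■□□□
□■□□□
step 3: ■■■□□
□□□■□
□■□□□
■■□□□
□■□□□
step 4: ■■■□□
□□□■□
□■□□□
□■□□□
■□□□□
step 5: ■■■□□
□□□■□
□■□□□
□□□□□
□■■□□
step 6: ■■■□□
□□□■□
□■□□□
□□□■□
□■□■■
step 7: ■■■□□
□□□■■
□■□■■
□□□■■
□■□■■
step 8: ■□■□□
■■■■■
□□□■■
□□□■■
□■□■■
step 9: ■□■□□
■■■■■
□□□■□
□□□□□
□■□■□
step 10: □■□□□
■□■■■
□□□■□
□□□□□
□■□■□
step 11: □■□□□
■□■■■
□□□□□
□□■■■
□■□□□
step 12: □■□□□
■□■□■
□□■■■
□□■□■
□■□□□
step 13: □■□□□
■□■□■
□□■■■
□■■□■
■□■□□
step 14: □■□□□
■□■□■
■□■■■
■□■□■
□□■□□
step 15: □■□□□
■□■□■
■□■■■
■□■□□
□□■■■
step 16: □■□□□
■□■□■
■■■■■
□■□□□
□■■■■
step 17: □■□□■
■□■■□
■■■■□
□■□□□
□■■■■
step 18: □■■□■
■■□□□
■■□■□
□■□□□
□■■■■
step 19: ■□□□■
■□□□□
■■□■□
□■□□□
□■■■■
step 20: ■□□□■
■□□□□
■■□■□
□□□□□
■□□■■
step 21: ■□□□■
■□■□□
■□■□□
□□■□□
■□□■■

0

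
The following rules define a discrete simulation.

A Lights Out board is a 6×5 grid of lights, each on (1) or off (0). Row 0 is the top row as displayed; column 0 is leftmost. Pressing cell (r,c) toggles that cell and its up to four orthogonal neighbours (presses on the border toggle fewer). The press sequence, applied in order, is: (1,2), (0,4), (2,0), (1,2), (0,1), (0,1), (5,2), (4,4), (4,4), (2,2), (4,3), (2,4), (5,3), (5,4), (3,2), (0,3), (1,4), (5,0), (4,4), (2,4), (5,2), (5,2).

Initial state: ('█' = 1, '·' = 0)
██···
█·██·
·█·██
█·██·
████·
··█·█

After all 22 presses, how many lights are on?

15

t=0: ██···
█·██·
·█·██
█·██·
████·
··█·█
t=1: ███··
██···
·████
█·██·
████·
··█·█
t=2: █████
██··█
·████
█·██·
████·
··█·█
t=3: █████
·█··█
█·███
··██·
████·
··█·█
t=4: ██·██
··███
█··██
··██·
████·
··█·█
t=5: ··███
·████
█··██
··██·
████·
··█·█
t=6: ██·██
··███
█··██
··██·
████·
··█·█
t=7: ██·██
··███
█··██
··██·
██·█·
·█·██
t=8: ██·██
··███
█··██
··███
██··█
·█·█·
t=9: ██·██
··███
█··██
··██·
██·█·
·█·██
t=10: ██·██
···██
███·█
···█·
██·█·
·█·██
t=11: ██·██
···██
███·█
·····
███·█
·█··█
t=12: ██·██
···█·
████·
····█
███·█
·█··█
t=13: ██·██
···█·
████·
····█
█████
·███·
t=14: ██·██
···█·
████·
····█
████·
·██·█
t=15: ██·██
···█·
██·█·
·████
██·█·
·██·█
t=16: ███··
·····
██·█·
·████
██·█·
·██·█
t=17: ███·█
···██
██·██
·████
██·█·
·██·█
t=18: ███·█
···██
██·██
·████
·█·█·
█·█·█
t=19: ███·█
···██
██·██
·███·
·█··█
█·█··
t=20: ███·█
···█·
██···
·████
·█··█
█·█··
t=21: ███·█
···█·
██···
·████
·██·█
██·█·
t=22: ███·█
···█·
██···
·████
·█··█
█·█··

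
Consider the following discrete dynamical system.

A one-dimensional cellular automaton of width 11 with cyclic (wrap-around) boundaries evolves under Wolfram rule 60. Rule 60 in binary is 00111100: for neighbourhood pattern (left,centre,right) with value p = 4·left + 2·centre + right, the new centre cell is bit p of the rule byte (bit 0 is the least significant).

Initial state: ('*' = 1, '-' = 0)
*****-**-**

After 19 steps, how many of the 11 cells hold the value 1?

6

[0] *****-**-**
[1] -----**-**-
[2] -----*-**-*
[3] *----***-**
[4] -*---*--**-
[5] -**--**-*-*
[6] **-*-*-****
[7] --******---
[8] --*-----*--
[9] --**----**-
[10] --*-*---*-*
[11] *-****--***
[12] -**---*-*--
[13] -*-*--****-
[14] -****-*---*
[15] **---***--*
[16] --*--*--*-*
[17] *-**-**-***
[18] -**-**-**--
[19] -*-**-**-*-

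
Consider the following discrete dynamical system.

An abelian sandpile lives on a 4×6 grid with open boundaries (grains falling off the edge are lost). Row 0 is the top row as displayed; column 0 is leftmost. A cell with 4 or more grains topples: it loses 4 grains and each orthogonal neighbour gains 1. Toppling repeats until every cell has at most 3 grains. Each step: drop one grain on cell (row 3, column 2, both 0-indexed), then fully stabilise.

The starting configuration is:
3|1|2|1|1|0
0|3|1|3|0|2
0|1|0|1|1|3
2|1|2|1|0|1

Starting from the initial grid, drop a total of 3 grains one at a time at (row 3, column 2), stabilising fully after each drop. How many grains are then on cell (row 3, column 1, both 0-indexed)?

2

0) 3|1|2|1|1|0
0|3|1|3|0|2
0|1|0|1|1|3
2|1|2|1|0|1
1) 3|1|2|1|1|0
0|3|1|3|0|2
0|1|0|1|1|3
2|1|3|1|0|1
2) 3|1|2|1|1|0
0|3|1|3|0|2
0|1|1|1|1|3
2|2|0|2|0|1
3) 3|1|2|1|1|0
0|3|1|3|0|2
0|1|1|1|1|3
2|2|1|2|0|1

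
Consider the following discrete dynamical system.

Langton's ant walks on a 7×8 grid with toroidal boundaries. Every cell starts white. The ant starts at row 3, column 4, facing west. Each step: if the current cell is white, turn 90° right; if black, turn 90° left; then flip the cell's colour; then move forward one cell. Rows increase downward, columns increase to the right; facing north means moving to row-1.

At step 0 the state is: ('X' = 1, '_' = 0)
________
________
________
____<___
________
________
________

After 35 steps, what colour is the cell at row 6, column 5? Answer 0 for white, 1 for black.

[0] ________
________
________
____<___
________
________
________
[1] ________
________
____^___
____X___
________
________
________
[2] ________
________
____X>__
____X___
________
________
________
[3] ________
________
____XX__
____Xv__
________
________
________
[4] ________
________
____XX__
____<X__
________
________
________
[5] ________
________
____XX__
_____X__
____v___
________
________
[6] ________
________
____XX__
_____X__
___<X___
________
________
[7] ________
________
____XX__
___^_X__
___XX___
________
________
[8] ________
________
____XX__
___X>X__
___XX___
________
________
[9] ________
________
____XX__
___XXX__
___Xv___
________
________
[10] ________
________
____XX__
___XXX__
___X_>__
________
________
[11] ________
________
____XX__
___XXX__
___X_X__
_____v__
________
[12] ________
________
____XX__
___XXX__
___X_X__
____<X__
________
[13] ________
________
____XX__
___XXX__
___X^X__
____XX__
________
[14] ________
________
____XX__
___XXX__
___XX>__
____XX__
________
[15] ________
________
____XX__
___XX^__
___XX___
____XX__
________
[16] ________
________
____XX__
___X<___
___XX___
____XX__
________
[17] ________
________
____XX__
___X____
___Xv___
____XX__
________
[18] ________
________
____XX__
___X____
___X_>__
____XX__
________
[19] ________
________
____XX__
___X____
___X_X__
____Xv__
________
[20] ________
________
____XX__
___X____
___X_X__
____X_>_
________
[21] ________
________
____XX__
___X____
___X_X__
____X_X_
______v_
[22] ________
________
____XX__
___X____
___X_X__
____X_X_
_____<X_
[23] ________
________
____XX__
___X____
___X_X__
____X^X_
_____XX_
[24] ________
________
____XX__
___X____
___X_X__
____XX>_
_____XX_
[25] ________
________
____XX__
___X____
___X_X^_
____XX__
_____XX_
[26] ________
________
____XX__
___X____
___X_XX>
____XX__
_____XX_
[27] ________
________
____XX__
___X____
___X_XXX
____XX_v
_____XX_
[28] ________
________
____XX__
___X____
___X_XXX
____XX<X
_____XX_
[29] ________
________
____XX__
___X____
___X_X^X
____XXXX
_____XX_
[30] ________
________
____XX__
___X____
___X_<_X
____XXXX
_____XX_
[31] ________
________
____XX__
___X____
___X___X
____XvXX
_____XX_
[32] ________
________
____XX__
___X____
___X___X
____X_>X
_____XX_
[33] ________
________
____XX__
___X____
___X__^X
____X__X
_____XX_
[34] ________
________
____XX__
___X____
___X__X>
____X__X
_____XX_
[35] ________
________
____XX__
___X___^
___X__X_
____X__X
_____XX_

1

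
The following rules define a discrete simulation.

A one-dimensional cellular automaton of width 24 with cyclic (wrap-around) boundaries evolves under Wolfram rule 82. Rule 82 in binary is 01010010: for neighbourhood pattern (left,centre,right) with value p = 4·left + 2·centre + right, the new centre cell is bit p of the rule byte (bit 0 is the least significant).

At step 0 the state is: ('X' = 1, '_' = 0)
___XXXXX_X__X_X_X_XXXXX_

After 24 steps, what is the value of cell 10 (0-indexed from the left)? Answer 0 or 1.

k=0  ___XXXXX_X__X_X_X_XXXXX_
k=1  __X____X__XX__________XX
k=2  XX_X__X_XX_XX________X_X
k=3  _X__XX___X__XX______X___
k=4  X_XX_XX_X_XX_XX____X_X__
k=5  ___X__X____X__XX__X___XX
k=6  X_X_XX_X__X_XX_XXX_X_X_X
k=7  X____X__XX___X___X______
k=8  _X__X_XX_XX_X_X_X_X____X
k=9  __XX___X__X________X__X_
k=10  _X_XX_X_XX_X______X_XX_X
k=11  ____X____X__X____X___X__
k=12  ___X_X__X_XX_X__X_X_X_X_
k=13  __X___XX___X__XX_______X
k=14  XX_X_X_XX_X_XX_XX_____X_
k=15  _X______X____X__XX___X__
k=16  X_X____X_X__X_XX_XX_X_X_
k=17  ___X__X___XX___X__X_____
k=18  __X_XX_X_X_XX_X_XX_X____
k=19  _X___X______X____X__X___
k=20  X_X_X_X____X_X__X_XX_X__
k=21  _______X__X___XX___X__XX
k=22  X_____X_XX_X_X_XX_X_XX_X
k=23  XX___X___X______X____X__
k=24  _XX_X_X_X_X____X_X__X_XX

1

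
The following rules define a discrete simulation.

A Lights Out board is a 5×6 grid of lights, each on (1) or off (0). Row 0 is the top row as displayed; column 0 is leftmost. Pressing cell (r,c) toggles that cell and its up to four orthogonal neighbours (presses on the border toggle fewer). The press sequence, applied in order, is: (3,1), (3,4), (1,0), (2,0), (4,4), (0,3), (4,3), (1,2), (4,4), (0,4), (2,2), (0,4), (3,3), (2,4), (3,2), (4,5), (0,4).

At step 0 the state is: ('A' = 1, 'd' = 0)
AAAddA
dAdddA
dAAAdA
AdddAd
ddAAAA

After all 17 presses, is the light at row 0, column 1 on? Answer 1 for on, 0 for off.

1

k=0  AAAddA
dAdddA
dAAAdA
AdddAd
ddAAAA
k=1  AAAddA
dAdddA
ddAAdA
dAAdAd
dAAAAA
k=2  AAAddA
dAdddA
ddAAAA
dAAAdA
dAAAdA
k=3  dAAddA
AddddA
AdAAAA
dAAAdA
dAAAdA
k=4  dAAddA
dddddA
dAAAAA
AAAAdA
dAAAdA
k=5  dAAddA
dddddA
dAAAAA
AAAAAA
dAAdAd
k=6  dAdAAA
dddAdA
dAAAAA
AAAAAA
dAAdAd
k=7  dAdAAA
dddAdA
dAAAAA
AAAdAA
dAdAdd
k=8  dAAAAA
dAAddA
dAdAAA
AAAdAA
dAdAdd
k=9  dAAAAA
dAAddA
dAdAAA
AAAddA
dAddAA
k=10  dAAddd
dAAdAA
dAdAAA
AAAddA
dAddAA
k=11  dAAddd
dAddAA
ddAdAA
AAdddA
dAddAA
k=12  dAAAAA
dAdddA
ddAdAA
AAdddA
dAddAA
k=13  dAAAAA
dAdddA
ddAAAA
AAAAAA
dAdAAA
k=14  dAAAAA
dAddAA
ddAddd
AAAAdA
dAdAAA
k=15  dAAAAA
dAddAA
dddddd
AddddA
dAAAAA
k=16  dAAAAA
dAddAA
dddddd
Addddd
dAAAdd
k=17  dAAddd
dAdddA
dddddd
Addddd
dAAAdd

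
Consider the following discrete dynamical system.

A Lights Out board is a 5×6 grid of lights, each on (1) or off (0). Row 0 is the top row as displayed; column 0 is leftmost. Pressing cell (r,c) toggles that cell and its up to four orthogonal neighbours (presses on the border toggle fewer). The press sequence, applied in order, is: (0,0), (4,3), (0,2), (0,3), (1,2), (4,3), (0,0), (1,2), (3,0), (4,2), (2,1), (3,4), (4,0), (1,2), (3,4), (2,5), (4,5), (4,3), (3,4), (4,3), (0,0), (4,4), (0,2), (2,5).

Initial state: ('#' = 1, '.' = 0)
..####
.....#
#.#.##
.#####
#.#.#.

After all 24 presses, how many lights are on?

[0] ..####
.....#
#.#.##
.#####
#.#.#.
[1] ######
#....#
#.#.##
.#####
#.#.#.
[2] ######
#....#
#.#.##
.##.##
#..#..
[3] #...##
#.#..#
#.#.##
.##.##
#..#..
[4] #.##.#
#.##.#
#.#.##
.##.##
#..#..
[5] #..#.#
##...#
#...##
.##.##
#..#..
[6] #..#.#
##...#
#...##
.#####
#.#.#.
[7] .#.#.#
.#...#
#...##
.#####
#.#.#.
[8] .###.#
..##.#
#.#.##
.#####
#.#.#.
[9] .###.#
..##.#
..#.##
#.####
..#.#.
[10] .###.#
..##.#
..#.##
#..###
.#.##.
[11] .###.#
.###.#
##..##
##.###
.#.##.
[12] .###.#
.###.#
##...#
##....
.#.#..
[13] .###.#
.###.#
##...#
.#....
#..#..
[14] .#.#.#
.....#
###..#
.#....
#..#..
[15] .#.#.#
.....#
###.##
.#.###
#..##.
[16] .#.#.#
......
###...
.#.##.
#..##.
[17] .#.#.#
......
###...
.#.###
#..#.#
[18] .#.#.#
......
###...
.#..##
#.#.##
[19] .#.#.#
......
###.#.
.#.#..
#.#..#
[20] .#.#.#
......
###.#.
.#....
#..###
[21] #..#.#
#.....
###.#.
.#....
#..###
[22] #..#.#
#.....
###.#.
.#..#.
#.....
[23] ###..#
#.#...
###.#.
.#..#.
#.....
[24] ###..#
#.#..#
###..#
.#..##
#.....

15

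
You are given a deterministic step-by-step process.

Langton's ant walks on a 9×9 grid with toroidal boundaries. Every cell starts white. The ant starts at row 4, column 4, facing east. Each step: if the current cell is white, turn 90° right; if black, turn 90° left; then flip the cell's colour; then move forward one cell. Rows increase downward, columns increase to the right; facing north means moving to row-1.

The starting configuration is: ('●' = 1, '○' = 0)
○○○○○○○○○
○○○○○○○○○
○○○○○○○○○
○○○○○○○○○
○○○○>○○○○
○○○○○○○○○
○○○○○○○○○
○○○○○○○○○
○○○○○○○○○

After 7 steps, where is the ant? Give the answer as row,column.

4,5

t=0: ○○○○○○○○○
○○○○○○○○○
○○○○○○○○○
○○○○○○○○○
○○○○>○○○○
○○○○○○○○○
○○○○○○○○○
○○○○○○○○○
○○○○○○○○○
t=1: ○○○○○○○○○
○○○○○○○○○
○○○○○○○○○
○○○○○○○○○
○○○○●○○○○
○○○○v○○○○
○○○○○○○○○
○○○○○○○○○
○○○○○○○○○
t=2: ○○○○○○○○○
○○○○○○○○○
○○○○○○○○○
○○○○○○○○○
○○○○●○○○○
○○○<●○○○○
○○○○○○○○○
○○○○○○○○○
○○○○○○○○○
t=3: ○○○○○○○○○
○○○○○○○○○
○○○○○○○○○
○○○○○○○○○
○○○^●○○○○
○○○●●○○○○
○○○○○○○○○
○○○○○○○○○
○○○○○○○○○
t=4: ○○○○○○○○○
○○○○○○○○○
○○○○○○○○○
○○○○○○○○○
○○○●>○○○○
○○○●●○○○○
○○○○○○○○○
○○○○○○○○○
○○○○○○○○○
t=5: ○○○○○○○○○
○○○○○○○○○
○○○○○○○○○
○○○○^○○○○
○○○●○○○○○
○○○●●○○○○
○○○○○○○○○
○○○○○○○○○
○○○○○○○○○
t=6: ○○○○○○○○○
○○○○○○○○○
○○○○○○○○○
○○○○●>○○○
○○○●○○○○○
○○○●●○○○○
○○○○○○○○○
○○○○○○○○○
○○○○○○○○○
t=7: ○○○○○○○○○
○○○○○○○○○
○○○○○○○○○
○○○○●●○○○
○○○●○v○○○
○○○●●○○○○
○○○○○○○○○
○○○○○○○○○
○○○○○○○○○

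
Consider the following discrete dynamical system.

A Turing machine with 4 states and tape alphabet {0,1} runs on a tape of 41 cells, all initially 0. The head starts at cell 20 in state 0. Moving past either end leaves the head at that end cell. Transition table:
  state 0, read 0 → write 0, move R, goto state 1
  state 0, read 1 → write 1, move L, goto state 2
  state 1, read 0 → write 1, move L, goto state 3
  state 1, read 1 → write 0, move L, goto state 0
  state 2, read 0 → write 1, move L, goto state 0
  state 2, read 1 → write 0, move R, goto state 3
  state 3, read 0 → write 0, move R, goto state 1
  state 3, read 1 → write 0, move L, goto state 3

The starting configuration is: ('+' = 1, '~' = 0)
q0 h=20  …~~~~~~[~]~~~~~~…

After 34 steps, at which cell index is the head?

20

0) q0 h=20  …~~~~~~[~]~~~~~~…
1) q1 h=21  …~~~~~~[~]~~~~~~…
2) q3 h=20  …~~~~~~[~]+~~~~~…
3) q1 h=21  …~~~~~~[+]~~~~~~…
4) q0 h=20  …~~~~~~[~]~~~~~~…
5) q1 h=21  …~~~~~~[~]~~~~~~…
6) q3 h=20  …~~~~~~[~]+~~~~~…
7) q1 h=21  …~~~~~~[+]~~~~~~…
8) q0 h=20  …~~~~~~[~]~~~~~~…
9) q1 h=21  …~~~~~~[~]~~~~~~…
10) q3 h=20  …~~~~~~[~]+~~~~~…
11) q1 h=21  …~~~~~~[+]~~~~~~…
12) q0 h=20  …~~~~~~[~]~~~~~~…
13) q1 h=21  …~~~~~~[~]~~~~~~…
14) q3 h=20  …~~~~~~[~]+~~~~~…
15) q1 h=21  …~~~~~~[+]~~~~~~…
16) q0 h=20  …~~~~~~[~]~~~~~~…
17) q1 h=21  …~~~~~~[~]~~~~~~…
18) q3 h=20  …~~~~~~[~]+~~~~~…
19) q1 h=21  …~~~~~~[+]~~~~~~…
20) q0 h=20  …~~~~~~[~]~~~~~~…
21) q1 h=21  …~~~~~~[~]~~~~~~…
22) q3 h=20  …~~~~~~[~]+~~~~~…
23) q1 h=21  …~~~~~~[+]~~~~~~…
24) q0 h=20  …~~~~~~[~]~~~~~~…
25) q1 h=21  …~~~~~~[~]~~~~~~…
26) q3 h=20  …~~~~~~[~]+~~~~~…
27) q1 h=21  …~~~~~~[+]~~~~~~…
28) q0 h=20  …~~~~~~[~]~~~~~~…
29) q1 h=21  …~~~~~~[~]~~~~~~…
30) q3 h=20  …~~~~~~[~]+~~~~~…
31) q1 h=21  …~~~~~~[+]~~~~~~…
32) q0 h=20  …~~~~~~[~]~~~~~~…
33) q1 h=21  …~~~~~~[~]~~~~~~…
34) q3 h=20  …~~~~~~[~]+~~~~~…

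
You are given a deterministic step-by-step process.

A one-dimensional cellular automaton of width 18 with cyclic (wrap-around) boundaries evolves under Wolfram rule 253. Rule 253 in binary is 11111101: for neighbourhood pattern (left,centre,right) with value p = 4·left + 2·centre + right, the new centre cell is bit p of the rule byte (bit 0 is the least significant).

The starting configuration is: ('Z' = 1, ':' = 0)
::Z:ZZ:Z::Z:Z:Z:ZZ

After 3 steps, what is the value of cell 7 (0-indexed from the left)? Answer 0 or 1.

step 0: ::Z:ZZ:Z::Z:Z:Z:ZZ
step 1: Z:ZZZZZZZ:ZZZZZZZZ
step 2: ZZZZZZZZZZZZZZZZZZ
step 3: ZZZZZZZZZZZZZZZZZZ

1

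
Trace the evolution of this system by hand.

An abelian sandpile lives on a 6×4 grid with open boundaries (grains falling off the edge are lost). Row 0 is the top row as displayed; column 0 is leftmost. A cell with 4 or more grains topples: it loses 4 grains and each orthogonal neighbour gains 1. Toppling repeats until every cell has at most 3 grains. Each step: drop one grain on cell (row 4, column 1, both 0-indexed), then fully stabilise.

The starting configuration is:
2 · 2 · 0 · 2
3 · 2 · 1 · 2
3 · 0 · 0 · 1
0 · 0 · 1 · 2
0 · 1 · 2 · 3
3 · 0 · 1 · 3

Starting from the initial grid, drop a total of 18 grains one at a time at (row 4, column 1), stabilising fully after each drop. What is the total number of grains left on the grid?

42

0) 2 · 2 · 0 · 2
3 · 2 · 1 · 2
3 · 0 · 0 · 1
0 · 0 · 1 · 2
0 · 1 · 2 · 3
3 · 0 · 1 · 3
1) 2 · 2 · 0 · 2
3 · 2 · 1 · 2
3 · 0 · 0 · 1
0 · 0 · 1 · 2
0 · 2 · 2 · 3
3 · 0 · 1 · 3
2) 2 · 2 · 0 · 2
3 · 2 · 1 · 2
3 · 0 · 0 · 1
0 · 0 · 1 · 2
0 · 3 · 2 · 3
3 · 0 · 1 · 3
3) 2 · 2 · 0 · 2
3 · 2 · 1 · 2
3 · 0 · 0 · 1
0 · 1 · 1 · 2
1 · 0 · 3 · 3
3 · 1 · 1 · 3
4) 2 · 2 · 0 · 2
3 · 2 · 1 · 2
3 · 0 · 0 · 1
0 · 1 · 1 · 2
1 · 1 · 3 · 3
3 · 1 · 1 · 3
5) 2 · 2 · 0 · 2
3 · 2 · 1 · 2
3 · 0 · 0 · 1
0 · 1 · 1 · 2
1 · 2 · 3 · 3
3 · 1 · 1 · 3
6) 2 · 2 · 0 · 2
3 · 2 · 1 · 2
3 · 0 · 0 · 1
0 · 1 · 1 · 2
1 · 3 · 3 · 3
3 · 1 · 1 · 3
7) 2 · 2 · 0 · 2
3 · 2 · 1 · 2
3 · 0 · 0 · 1
0 · 2 · 2 · 3
2 · 1 · 1 · 1
3 · 2 · 3 · 0
8) 2 · 2 · 0 · 2
3 · 2 · 1 · 2
3 · 0 · 0 · 1
0 · 2 · 2 · 3
2 · 2 · 1 · 1
3 · 2 · 3 · 0
9) 2 · 2 · 0 · 2
3 · 2 · 1 · 2
3 · 0 · 0 · 1
0 · 2 · 2 · 3
2 · 3 · 1 · 1
3 · 2 · 3 · 0
10) 2 · 2 · 0 · 2
3 · 2 · 1 · 2
3 · 0 · 0 · 1
0 · 3 · 2 · 3
3 · 0 · 2 · 1
3 · 3 · 3 · 0
11) 2 · 2 · 0 · 2
3 · 2 · 1 · 2
3 · 0 · 0 · 1
0 · 3 · 2 · 3
3 · 1 · 2 · 1
3 · 3 · 3 · 0
12) 2 · 2 · 0 · 2
3 · 2 · 1 · 2
3 · 0 · 0 · 1
0 · 3 · 2 · 3
3 · 2 · 2 · 1
3 · 3 · 3 · 0
13) 2 · 2 · 0 · 2
3 · 2 · 1 · 2
3 · 0 · 0 · 1
0 · 3 · 2 · 3
3 · 3 · 2 · 1
3 · 3 · 3 · 0
14) 2 · 2 · 0 · 2
3 · 2 · 1 · 2
3 · 1 · 1 · 2
2 · 2 · 1 · 0
2 · 0 · 2 · 3
1 · 3 · 1 · 1
15) 2 · 2 · 0 · 2
3 · 2 · 1 · 2
3 · 1 · 1 · 2
2 · 2 · 1 · 0
2 · 1 · 2 · 3
1 · 3 · 1 · 1
16) 2 · 2 · 0 · 2
3 · 2 · 1 · 2
3 · 1 · 1 · 2
2 · 2 · 1 · 0
2 · 2 · 2 · 3
1 · 3 · 1 · 1
17) 2 · 2 · 0 · 2
3 · 2 · 1 · 2
3 · 1 · 1 · 2
2 · 2 · 1 · 0
2 · 3 · 2 · 3
1 · 3 · 1 · 1
18) 2 · 2 · 0 · 2
3 · 2 · 1 · 2
3 · 1 · 1 · 2
2 · 3 · 1 · 0
3 · 1 · 3 · 3
2 · 0 · 2 · 1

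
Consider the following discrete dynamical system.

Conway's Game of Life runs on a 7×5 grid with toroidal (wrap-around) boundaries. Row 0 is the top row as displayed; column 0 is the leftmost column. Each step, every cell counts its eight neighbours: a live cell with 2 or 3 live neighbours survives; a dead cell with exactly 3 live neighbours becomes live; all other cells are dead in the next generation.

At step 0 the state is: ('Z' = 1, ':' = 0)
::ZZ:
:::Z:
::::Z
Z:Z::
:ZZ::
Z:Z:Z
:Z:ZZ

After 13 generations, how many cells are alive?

5

[0] ::ZZ:
:::Z:
::::Z
Z:Z::
:ZZ::
Z:Z:Z
:Z:ZZ
[1] :::::
::ZZZ
:::ZZ
Z:ZZ:
::Z:Z
::::Z
:Z:::
[2] ::ZZ:
::Z:Z
ZZ:::
ZZZ::
ZZZ:Z
Z::Z:
:::::
[3] ::ZZ:
Z:Z:Z
:::ZZ
:::Z:
:::::
Z:ZZ:
::ZZZ
[4] Z::::
ZZZ::
Z:Z::
:::ZZ
::ZZZ
:ZZ::
:::::
[5] Z::::
Z:Z:Z
Z:Z::
ZZ:::
ZZ::Z
:ZZ::
:Z:::
[6] Z:::Z
Z::ZZ
::ZZ:
::Z::
::::Z
::Z::
ZZZ::
[7] ::Z::
ZZZ::
:ZZ::
::Z::
:::Z:
Z:ZZ:
Z:ZZZ
[8] :::::
Z::Z:
Z::Z:
:ZZZ:
:Z:ZZ
Z::::
Z::::
[9] ::::Z
:::::
Z::Z:
:Z:::
:Z:ZZ
ZZ:::
:::::
[10] :::::
::::Z
:::::
:Z:Z:
:Z::Z
ZZZ:Z
Z::::
[11] :::::
:::::
:::::
Z:Z::
::::Z
::ZZZ
Z:::Z
[12] :::::
:::::
:::::
:::::
ZZZ:Z
:::::
Z:::Z
[13] :::::
:::::
:::::
ZZ:::
ZZ:::
:::Z:
:::::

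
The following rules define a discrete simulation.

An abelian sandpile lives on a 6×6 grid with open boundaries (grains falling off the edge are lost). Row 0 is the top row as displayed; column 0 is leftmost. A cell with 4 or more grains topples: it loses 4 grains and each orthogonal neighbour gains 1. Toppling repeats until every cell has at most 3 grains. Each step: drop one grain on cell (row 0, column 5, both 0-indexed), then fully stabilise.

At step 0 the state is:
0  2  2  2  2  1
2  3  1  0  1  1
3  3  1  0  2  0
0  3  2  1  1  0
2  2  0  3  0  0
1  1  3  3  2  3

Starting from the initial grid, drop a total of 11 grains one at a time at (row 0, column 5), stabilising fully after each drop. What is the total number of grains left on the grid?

56

gen 0: 0  2  2  2  2  1
2  3  1  0  1  1
3  3  1  0  2  0
0  3  2  1  1  0
2  2  0  3  0  0
1  1  3  3  2  3
gen 1: 0  2  2  2  2  2
2  3  1  0  1  1
3  3  1  0  2  0
0  3  2  1  1  0
2  2  0  3  0  0
1  1  3  3  2  3
gen 2: 0  2  2  2  2  3
2  3  1  0  1  1
3  3  1  0  2  0
0  3  2  1  1  0
2  2  0  3  0  0
1  1  3  3  2  3
gen 3: 0  2  2  2  3  0
2  3  1  0  1  2
3  3  1  0  2  0
0  3  2  1  1  0
2  2  0  3  0  0
1  1  3  3  2  3
gen 4: 0  2  2  2  3  1
2  3  1  0  1  2
3  3  1  0  2  0
0  3  2  1  1  0
2  2  0  3  0  0
1  1  3  3  2  3
gen 5: 0  2  2  2  3  2
2  3  1  0  1  2
3  3  1  0  2  0
0  3  2  1  1  0
2  2  0  3  0  0
1  1  3  3  2  3
gen 6: 0  2  2  2  3  3
2  3  1  0  1  2
3  3  1  0  2  0
0  3  2  1  1  0
2  2  0  3  0  0
1  1  3  3  2  3
gen 7: 0  2  2  3  0  1
2  3  1  0  2  3
3  3  1  0  2  0
0  3  2  1  1  0
2  2  0  3  0  0
1  1  3  3  2  3
gen 8: 0  2  2  3  0  2
2  3  1  0  2  3
3  3  1  0  2  0
0  3  2  1  1  0
2  2  0  3  0  0
1  1  3  3  2  3
gen 9: 0  2  2  3  0  3
2  3  1  0  2  3
3  3  1  0  2  0
0  3  2  1  1  0
2  2  0  3  0  0
1  1  3  3  2  3
gen 10: 0  2  2  3  1  1
2  3  1  0  3  0
3  3  1  0  2  1
0  3  2  1  1  0
2  2  0  3  0  0
1  1  3  3  2  3
gen 11: 0  2  2  3  1  2
2  3  1  0  3  0
3  3  1  0  2  1
0  3  2  1  1  0
2  2  0  3  0  0
1  1  3  3  2  3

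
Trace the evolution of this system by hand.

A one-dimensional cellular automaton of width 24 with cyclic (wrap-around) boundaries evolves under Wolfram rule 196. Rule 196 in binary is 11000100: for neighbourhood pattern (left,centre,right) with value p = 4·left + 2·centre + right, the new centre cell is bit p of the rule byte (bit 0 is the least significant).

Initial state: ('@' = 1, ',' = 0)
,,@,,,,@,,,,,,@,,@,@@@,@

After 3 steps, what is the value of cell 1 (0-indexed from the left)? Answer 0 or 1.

0

k=0  ,,@,,,,@,,,,,,@,,@,@@@,@
k=1  ,,@,,,,@,,,,,,@,,@,,@@,@
k=2  ,,@,,,,@,,,,,,@,,@,,,@,@
k=3  ,,@,,,,@,,,,,,@,,@,,,@,@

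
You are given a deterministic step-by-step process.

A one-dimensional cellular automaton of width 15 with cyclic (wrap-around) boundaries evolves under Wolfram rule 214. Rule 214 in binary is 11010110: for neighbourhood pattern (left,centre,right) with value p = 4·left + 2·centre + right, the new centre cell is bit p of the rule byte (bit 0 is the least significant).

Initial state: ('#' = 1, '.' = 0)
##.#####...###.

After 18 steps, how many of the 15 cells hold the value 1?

gen 0: ##.#####...###.
gen 1: .#..#####.#.##.
gen 2: ####.####.#..##
gen 3: ####..###.###.#
gen 4: ######.##..##..
gen 5: .#####..###.###
gen 6: ..######.##..##
gen 7: ##.#####..###.#
gen 8: ##..######.##..
gen 9: .###.#####..###
gen 10: ..##..######.##
gen 11: ##.###.#####..#
gen 12: ##..##..######.
gen 13: .###.###.#####.
gen 14: #.##..##..#####
gen 15: #..###.###.####
gen 16: ###.##..##..###
gen 17: ###..###.###.##
gen 18: #####.##..##..#

10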